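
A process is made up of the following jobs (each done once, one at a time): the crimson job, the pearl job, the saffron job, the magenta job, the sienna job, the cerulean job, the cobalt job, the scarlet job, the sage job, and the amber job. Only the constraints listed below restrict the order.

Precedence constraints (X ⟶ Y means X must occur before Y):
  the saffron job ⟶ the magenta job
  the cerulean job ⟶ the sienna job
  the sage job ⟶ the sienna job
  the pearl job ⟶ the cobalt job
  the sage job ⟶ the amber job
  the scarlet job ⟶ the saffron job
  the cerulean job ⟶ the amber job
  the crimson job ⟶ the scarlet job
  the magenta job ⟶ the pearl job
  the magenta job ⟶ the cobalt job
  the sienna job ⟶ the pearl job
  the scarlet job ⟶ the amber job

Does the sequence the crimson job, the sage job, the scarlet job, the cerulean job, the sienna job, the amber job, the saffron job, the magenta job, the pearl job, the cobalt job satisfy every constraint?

Yes

Going through the constraints one by one, each required predecessor appears earlier in the sequence than its dependent — e.g. the sienna job (position 5) is before the pearl job (position 9), as required.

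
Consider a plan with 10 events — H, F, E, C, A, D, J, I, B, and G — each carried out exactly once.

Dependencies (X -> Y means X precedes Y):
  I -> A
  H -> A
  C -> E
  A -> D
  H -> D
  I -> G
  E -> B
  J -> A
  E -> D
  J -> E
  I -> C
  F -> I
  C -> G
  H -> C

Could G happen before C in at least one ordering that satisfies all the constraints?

Following C → G, C must precede G in every valid ordering.
Hence G can never be scheduled before C.

No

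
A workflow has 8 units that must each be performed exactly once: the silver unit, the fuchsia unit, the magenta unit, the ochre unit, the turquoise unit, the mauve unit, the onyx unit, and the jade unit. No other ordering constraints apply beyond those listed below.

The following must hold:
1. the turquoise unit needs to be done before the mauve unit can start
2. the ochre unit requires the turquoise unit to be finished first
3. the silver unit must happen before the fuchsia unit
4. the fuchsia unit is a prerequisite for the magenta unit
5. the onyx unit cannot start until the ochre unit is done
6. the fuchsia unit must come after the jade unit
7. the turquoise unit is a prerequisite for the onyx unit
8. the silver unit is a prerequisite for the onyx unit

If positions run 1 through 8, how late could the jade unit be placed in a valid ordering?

Every unit that must follow the jade unit has to come after it. Tracing all chains starting from the jade unit, those units are: the fuchsia unit, the magenta unit — 2 in total.
So at least 2 units follow the jade unit, putting the jade unit no later than position 6. That position is achievable by scheduling everything else first.

6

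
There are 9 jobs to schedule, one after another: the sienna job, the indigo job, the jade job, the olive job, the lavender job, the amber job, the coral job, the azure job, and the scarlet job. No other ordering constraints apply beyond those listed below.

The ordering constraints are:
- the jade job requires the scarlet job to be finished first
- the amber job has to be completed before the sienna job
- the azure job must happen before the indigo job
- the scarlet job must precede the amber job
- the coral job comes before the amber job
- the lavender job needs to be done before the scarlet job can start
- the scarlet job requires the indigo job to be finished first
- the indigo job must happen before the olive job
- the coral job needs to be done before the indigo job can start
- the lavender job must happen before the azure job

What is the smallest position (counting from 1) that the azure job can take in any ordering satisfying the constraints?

Working backwards through the constraints from the azure job, its only required predecessor is the lavender job.
So at minimum 1 job comes before the azure job, putting the azure job no earlier than position 2. That position is achievable by scheduling exactly that predecessor first.

2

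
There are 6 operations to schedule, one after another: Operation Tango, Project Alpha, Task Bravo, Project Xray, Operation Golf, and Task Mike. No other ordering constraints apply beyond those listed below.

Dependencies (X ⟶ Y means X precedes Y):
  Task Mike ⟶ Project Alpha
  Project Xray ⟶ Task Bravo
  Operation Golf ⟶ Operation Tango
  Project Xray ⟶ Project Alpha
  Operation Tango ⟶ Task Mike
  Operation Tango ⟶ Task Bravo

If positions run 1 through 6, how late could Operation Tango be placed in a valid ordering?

3

Following every chain forward from Operation Tango, the operations that must come later are Project Alpha, Task Bravo, Task Mike — 3 of them.
With 3 mandatory successors out of 6 operations total, the latest slot for Operation Tango is 6−3 = 3, and it's reachable by doing all non-successors before Operation Tango.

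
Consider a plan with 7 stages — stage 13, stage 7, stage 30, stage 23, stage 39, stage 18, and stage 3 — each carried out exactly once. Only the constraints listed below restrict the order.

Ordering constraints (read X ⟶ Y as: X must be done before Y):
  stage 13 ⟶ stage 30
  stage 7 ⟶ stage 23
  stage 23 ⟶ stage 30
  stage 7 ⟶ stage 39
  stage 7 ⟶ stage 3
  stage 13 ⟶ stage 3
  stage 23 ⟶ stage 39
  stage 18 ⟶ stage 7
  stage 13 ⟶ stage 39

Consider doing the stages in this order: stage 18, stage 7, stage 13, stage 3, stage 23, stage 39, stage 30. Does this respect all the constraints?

Yes

Every stated constraint is respected: stage 13 sits at position 3, ahead of stage 30 at position 7, and each of the other listed pairs likewise has the predecessor earlier in the sequence.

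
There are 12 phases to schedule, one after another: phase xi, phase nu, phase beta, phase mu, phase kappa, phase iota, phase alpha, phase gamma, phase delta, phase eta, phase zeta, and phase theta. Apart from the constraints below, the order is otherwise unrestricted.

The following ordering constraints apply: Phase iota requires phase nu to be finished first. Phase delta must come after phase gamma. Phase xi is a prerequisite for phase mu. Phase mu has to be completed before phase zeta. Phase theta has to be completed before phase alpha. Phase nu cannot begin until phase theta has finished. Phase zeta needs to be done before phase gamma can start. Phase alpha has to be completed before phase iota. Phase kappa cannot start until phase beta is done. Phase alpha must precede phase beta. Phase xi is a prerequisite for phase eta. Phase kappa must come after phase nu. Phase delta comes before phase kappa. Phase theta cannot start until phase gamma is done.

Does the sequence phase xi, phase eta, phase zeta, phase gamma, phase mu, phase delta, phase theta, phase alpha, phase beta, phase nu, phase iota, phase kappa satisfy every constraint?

In the proposed order, phase zeta appears before phase mu.
Since phase mu is required before phase zeta, the ordering is invalid.

No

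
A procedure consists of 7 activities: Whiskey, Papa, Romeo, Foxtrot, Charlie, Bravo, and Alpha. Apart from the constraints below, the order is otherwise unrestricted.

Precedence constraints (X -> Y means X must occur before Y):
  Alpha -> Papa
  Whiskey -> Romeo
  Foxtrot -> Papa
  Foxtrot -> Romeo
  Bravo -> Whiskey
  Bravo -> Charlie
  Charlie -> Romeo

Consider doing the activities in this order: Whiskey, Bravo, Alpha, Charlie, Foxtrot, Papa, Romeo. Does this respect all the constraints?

No

Here Bravo comes after Whiskey.
But one of the constraints requires Bravo before Whiskey, so this ordering violates it.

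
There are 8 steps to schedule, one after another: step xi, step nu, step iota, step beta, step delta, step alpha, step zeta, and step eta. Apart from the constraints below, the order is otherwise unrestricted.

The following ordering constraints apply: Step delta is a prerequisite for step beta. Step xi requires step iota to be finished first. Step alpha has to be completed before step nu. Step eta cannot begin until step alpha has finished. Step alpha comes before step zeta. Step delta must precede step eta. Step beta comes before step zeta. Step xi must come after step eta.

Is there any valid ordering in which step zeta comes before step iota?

The constraints leave step zeta and step iota unordered relative to each other; nothing requires step iota earlier.
That means at least one valid schedule has step zeta before step iota.

Yes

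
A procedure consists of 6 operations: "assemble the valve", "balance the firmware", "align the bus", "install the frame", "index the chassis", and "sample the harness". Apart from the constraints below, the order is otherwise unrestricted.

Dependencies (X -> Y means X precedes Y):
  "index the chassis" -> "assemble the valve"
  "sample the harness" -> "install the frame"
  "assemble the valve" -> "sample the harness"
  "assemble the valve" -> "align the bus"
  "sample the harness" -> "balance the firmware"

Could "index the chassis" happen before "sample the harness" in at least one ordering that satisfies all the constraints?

Yes

The constraints force "index the chassis" before "sample the harness", so yes — every valid ordering has "index the chassis" earlier.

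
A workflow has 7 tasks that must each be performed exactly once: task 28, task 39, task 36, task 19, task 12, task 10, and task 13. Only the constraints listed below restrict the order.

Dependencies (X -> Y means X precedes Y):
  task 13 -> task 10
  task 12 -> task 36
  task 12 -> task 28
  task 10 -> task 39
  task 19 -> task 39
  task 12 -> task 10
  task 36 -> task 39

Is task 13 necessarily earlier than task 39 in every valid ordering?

Yes

There is a constraint chain task 13 → task 10 → task 39.
That forces task 13 before task 39 in every valid schedule.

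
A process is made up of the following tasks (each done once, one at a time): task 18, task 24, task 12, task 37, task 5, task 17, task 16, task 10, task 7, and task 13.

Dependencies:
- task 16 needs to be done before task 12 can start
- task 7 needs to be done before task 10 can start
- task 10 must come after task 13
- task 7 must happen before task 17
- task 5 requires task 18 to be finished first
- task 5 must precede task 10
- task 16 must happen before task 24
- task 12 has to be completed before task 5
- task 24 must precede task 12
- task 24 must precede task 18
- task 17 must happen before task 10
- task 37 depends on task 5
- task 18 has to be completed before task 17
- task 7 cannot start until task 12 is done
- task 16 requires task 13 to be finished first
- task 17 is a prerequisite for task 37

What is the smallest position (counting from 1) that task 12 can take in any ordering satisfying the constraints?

4

The tasks that are forced before task 12, directly or transitively, are task 24, task 16, task 13. That's 3 tasks.
With 3 mandatory predecessors, the earliest task 12 can sit is position 3+1 = 4, and placing just those 3 first achieves it.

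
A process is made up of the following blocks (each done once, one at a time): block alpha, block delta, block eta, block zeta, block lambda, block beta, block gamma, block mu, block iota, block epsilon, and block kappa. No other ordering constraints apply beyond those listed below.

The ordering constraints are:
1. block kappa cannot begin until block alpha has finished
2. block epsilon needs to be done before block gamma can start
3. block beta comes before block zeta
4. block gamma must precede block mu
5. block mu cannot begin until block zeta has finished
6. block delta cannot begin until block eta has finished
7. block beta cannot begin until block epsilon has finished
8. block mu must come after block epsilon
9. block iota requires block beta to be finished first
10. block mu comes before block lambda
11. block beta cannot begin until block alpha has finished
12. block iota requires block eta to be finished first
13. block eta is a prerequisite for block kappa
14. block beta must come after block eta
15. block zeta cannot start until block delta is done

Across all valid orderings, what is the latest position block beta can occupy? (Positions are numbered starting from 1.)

Following every chain forward from block beta, the blocks that must come later are block zeta, block lambda, block mu, block iota — 4 of them.
So at least 4 blocks follow block beta, putting block beta no later than position 7. That position is achievable by scheduling everything else first.

7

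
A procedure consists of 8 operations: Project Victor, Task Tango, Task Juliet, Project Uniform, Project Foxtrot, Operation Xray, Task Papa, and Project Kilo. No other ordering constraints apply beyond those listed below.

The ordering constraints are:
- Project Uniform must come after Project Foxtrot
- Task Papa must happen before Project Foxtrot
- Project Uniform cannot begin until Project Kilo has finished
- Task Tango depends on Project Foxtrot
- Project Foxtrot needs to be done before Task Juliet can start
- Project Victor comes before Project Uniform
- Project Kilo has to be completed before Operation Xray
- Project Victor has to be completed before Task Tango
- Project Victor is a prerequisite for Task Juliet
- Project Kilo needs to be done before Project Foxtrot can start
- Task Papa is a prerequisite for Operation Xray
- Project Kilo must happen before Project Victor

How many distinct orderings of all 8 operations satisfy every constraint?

174

The operations with no prerequisites are Task Papa, Project Kilo; any of them can be placed first.
Systematically extending each partial ordering one operation at a time and counting, there are 174 complete orderings.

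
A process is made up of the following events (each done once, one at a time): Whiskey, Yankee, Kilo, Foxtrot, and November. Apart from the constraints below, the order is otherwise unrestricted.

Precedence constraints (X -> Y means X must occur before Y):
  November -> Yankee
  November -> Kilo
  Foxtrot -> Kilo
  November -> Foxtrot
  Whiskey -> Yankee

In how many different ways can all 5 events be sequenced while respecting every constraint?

9

2 events have no prerequisites (Whiskey, November), so any of them could come first.
Counting all ways to extend the partial order to a total order gives 9.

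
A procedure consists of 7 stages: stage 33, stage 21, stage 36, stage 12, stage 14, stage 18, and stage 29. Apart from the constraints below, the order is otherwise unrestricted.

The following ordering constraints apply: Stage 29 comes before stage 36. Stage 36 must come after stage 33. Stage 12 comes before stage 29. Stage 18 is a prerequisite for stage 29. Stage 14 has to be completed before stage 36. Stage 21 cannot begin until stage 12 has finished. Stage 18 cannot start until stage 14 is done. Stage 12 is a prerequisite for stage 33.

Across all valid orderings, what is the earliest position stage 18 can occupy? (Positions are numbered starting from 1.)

The only stage forced before stage 18 (directly or transitively) is stage 14.
So at minimum 1 stage comes before stage 18, putting stage 18 no earlier than position 2. That position is achievable by scheduling exactly that predecessor first.

2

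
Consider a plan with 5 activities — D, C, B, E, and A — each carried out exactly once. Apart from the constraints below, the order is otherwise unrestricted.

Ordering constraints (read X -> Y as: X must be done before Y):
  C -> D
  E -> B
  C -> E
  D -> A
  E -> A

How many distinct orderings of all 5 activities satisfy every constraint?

5

C is the only activity with nothing required before it, so every ordering starts there.
Systematically extending each partial ordering one activity at a time and counting, there are 5 complete orderings.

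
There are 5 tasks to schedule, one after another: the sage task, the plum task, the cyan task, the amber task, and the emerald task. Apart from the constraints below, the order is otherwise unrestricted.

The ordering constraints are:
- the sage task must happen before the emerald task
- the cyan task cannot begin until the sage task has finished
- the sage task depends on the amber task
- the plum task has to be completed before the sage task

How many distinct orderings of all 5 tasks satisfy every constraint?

4

2 tasks have no prerequisites (the plum task, the amber task), so any of them could come first.
Systematically extending each partial ordering one task at a time and counting, there are 4 complete orderings.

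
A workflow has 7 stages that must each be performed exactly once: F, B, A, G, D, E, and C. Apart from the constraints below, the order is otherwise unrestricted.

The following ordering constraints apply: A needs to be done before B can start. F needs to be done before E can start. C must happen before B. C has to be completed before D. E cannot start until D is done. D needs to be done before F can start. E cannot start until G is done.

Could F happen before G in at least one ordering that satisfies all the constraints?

Yes

No chain of constraints runs from G to F, so G is not required to come first.
So a valid ordering placing F earlier than G exists.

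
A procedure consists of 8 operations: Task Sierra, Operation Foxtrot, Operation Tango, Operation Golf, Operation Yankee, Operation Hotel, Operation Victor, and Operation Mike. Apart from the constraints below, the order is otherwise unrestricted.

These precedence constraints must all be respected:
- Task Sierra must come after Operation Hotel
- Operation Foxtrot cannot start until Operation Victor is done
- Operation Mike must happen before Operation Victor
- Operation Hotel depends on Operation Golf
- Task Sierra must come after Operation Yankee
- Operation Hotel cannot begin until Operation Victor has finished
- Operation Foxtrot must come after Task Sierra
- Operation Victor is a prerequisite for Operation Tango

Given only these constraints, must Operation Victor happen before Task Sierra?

Yes

Tracing the constraints gives a chain: Operation Victor → Operation Hotel → Task Sierra.
So Operation Victor must precede Task Sierra in any valid ordering.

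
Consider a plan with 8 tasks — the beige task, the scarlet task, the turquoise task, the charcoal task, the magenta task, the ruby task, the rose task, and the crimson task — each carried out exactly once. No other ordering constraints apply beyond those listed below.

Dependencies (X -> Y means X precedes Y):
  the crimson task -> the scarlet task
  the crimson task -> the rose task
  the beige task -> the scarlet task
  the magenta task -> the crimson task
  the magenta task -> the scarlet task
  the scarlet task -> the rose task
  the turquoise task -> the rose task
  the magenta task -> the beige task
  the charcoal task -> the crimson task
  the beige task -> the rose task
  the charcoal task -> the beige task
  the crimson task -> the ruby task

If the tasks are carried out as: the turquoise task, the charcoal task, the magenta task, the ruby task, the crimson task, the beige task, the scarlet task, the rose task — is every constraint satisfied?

No

The sequence places the ruby task ahead of the crimson task.
But one of the constraints requires the crimson task before the ruby task, so this ordering violates it.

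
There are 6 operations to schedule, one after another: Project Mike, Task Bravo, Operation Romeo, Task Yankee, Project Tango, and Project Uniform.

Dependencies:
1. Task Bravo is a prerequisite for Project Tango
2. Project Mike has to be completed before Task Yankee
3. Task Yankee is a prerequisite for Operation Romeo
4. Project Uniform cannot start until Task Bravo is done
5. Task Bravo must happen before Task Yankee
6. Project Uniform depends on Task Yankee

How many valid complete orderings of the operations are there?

2 operations have no prerequisites (Project Mike, Task Bravo), so any of them could come first.
Enumerating by repeatedly choosing an available operation (one whose prerequisites are all placed) gives 18 distinct complete orderings.

18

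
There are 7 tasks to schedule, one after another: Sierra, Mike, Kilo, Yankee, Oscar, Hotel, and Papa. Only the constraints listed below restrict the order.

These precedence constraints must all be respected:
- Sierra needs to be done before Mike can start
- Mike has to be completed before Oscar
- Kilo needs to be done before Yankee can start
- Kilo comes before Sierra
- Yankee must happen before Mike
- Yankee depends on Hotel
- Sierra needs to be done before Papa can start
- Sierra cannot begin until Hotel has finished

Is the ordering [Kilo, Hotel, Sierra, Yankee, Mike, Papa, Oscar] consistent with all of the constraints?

Yes

Checking each listed constraint against this order: for instance, Kilo is in position 1 and Yankee in position 4, so that constraint holds — and the remaining constraints check out the same way.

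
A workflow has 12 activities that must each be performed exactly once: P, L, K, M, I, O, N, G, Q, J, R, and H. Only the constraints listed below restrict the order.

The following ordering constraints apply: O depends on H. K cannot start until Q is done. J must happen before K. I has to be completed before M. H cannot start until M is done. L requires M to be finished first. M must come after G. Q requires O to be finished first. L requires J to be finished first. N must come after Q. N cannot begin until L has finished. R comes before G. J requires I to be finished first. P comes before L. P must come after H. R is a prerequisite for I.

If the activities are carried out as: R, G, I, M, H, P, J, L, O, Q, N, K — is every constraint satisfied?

Yes

Going through the constraints one by one, each required predecessor appears earlier in the sequence than its dependent — e.g. J (position 7) is before K (position 12), as required.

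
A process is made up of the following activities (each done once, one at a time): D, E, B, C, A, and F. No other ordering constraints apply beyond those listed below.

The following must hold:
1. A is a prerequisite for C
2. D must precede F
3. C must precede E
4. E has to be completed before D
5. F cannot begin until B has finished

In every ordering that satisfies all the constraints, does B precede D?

Nothing in the constraints links B and D; they are unordered relative to each other.
So B can come before D or after — it is not forced.

No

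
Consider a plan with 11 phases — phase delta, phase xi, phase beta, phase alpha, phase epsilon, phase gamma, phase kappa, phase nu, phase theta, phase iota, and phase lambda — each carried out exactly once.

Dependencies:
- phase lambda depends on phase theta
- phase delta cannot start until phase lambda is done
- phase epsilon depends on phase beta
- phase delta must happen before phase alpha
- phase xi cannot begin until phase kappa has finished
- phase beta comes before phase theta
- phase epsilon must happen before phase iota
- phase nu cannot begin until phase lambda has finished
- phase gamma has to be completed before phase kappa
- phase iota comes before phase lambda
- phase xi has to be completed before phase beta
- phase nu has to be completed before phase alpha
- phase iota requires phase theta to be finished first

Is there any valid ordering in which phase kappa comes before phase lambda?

Every valid ordering already has phase kappa before phase lambda (the constraints require it), so in particular at least one does.

Yes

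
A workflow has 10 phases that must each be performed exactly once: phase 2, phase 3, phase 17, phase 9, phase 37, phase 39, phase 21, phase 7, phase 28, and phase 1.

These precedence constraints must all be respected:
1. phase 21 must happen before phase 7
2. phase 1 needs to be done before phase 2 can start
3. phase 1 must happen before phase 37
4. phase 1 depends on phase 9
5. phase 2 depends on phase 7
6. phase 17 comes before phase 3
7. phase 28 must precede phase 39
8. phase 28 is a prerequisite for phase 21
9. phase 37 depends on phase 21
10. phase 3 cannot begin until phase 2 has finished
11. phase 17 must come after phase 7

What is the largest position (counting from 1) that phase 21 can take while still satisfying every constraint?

5

Following every chain forward from phase 21, the phases that must come later are phase 2, phase 3, phase 17, phase 37, phase 7 — 5 of them.
So at least 5 phases follow phase 21, putting phase 21 no later than position 5. That position is achievable by scheduling everything else first.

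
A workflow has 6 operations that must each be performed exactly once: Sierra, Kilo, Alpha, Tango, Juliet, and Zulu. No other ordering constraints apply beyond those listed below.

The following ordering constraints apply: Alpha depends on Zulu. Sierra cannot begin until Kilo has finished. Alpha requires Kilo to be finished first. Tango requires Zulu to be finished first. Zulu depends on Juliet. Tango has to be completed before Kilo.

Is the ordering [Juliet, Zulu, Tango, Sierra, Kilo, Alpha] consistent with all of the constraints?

No

The sequence places Sierra ahead of Kilo.
That contradicts the constraint that Kilo must precede Sierra.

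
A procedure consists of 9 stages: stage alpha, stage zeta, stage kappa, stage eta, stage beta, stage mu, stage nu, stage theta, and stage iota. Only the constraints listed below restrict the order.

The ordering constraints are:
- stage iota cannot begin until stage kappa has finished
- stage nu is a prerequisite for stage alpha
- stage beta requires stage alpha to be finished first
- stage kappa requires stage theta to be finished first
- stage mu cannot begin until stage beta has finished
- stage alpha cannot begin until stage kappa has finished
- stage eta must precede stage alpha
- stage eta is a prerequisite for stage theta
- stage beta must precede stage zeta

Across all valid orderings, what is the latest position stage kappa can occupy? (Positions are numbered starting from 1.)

4

Following every chain forward from stage kappa, the stages that must come later are stage alpha, stage zeta, stage beta, stage mu, stage iota — 5 of them.
So at least 5 stages follow stage kappa, putting stage kappa no later than position 4. That position is achievable by scheduling everything else first.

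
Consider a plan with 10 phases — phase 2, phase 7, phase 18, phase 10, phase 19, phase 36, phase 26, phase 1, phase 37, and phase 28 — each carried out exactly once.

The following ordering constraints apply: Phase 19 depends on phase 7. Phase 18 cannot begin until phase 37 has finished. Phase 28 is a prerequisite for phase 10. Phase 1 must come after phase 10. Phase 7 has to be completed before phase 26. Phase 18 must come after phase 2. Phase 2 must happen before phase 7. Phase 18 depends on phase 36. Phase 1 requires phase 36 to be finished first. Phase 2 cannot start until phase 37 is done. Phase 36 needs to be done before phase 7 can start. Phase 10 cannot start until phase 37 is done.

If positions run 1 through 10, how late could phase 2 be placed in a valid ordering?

Following every chain forward from phase 2, the phases that must come later are phase 7, phase 18, phase 19, phase 26 — 4 of them.
So at least 4 phases follow phase 2, putting phase 2 no later than position 6. That position is achievable by scheduling everything else first.

6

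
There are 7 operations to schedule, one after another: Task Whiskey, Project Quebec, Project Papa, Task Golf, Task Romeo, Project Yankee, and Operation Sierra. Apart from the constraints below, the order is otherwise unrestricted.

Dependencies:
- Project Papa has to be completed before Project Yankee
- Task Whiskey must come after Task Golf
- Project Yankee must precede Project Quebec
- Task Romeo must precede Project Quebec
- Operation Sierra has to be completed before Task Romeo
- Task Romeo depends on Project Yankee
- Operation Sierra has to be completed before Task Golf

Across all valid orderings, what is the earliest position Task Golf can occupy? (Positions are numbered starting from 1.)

2

The only operation forced before Task Golf (directly or transitively) is Operation Sierra.
So at minimum 1 operation comes before Task Golf, putting Task Golf no earlier than position 2. That position is achievable by scheduling exactly that predecessor first.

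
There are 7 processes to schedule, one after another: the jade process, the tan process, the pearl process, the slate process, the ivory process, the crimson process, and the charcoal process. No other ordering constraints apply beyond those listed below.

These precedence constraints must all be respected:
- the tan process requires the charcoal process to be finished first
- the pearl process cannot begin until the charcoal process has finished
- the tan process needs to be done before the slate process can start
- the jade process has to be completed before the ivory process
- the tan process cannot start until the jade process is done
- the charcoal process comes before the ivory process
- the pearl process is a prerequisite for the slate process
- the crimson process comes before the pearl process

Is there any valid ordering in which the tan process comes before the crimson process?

Nothing in the constraints forces the crimson process before the tan process — there is no chain from the crimson process to the tan process.
That means at least one valid schedule has the tan process before the crimson process.

Yes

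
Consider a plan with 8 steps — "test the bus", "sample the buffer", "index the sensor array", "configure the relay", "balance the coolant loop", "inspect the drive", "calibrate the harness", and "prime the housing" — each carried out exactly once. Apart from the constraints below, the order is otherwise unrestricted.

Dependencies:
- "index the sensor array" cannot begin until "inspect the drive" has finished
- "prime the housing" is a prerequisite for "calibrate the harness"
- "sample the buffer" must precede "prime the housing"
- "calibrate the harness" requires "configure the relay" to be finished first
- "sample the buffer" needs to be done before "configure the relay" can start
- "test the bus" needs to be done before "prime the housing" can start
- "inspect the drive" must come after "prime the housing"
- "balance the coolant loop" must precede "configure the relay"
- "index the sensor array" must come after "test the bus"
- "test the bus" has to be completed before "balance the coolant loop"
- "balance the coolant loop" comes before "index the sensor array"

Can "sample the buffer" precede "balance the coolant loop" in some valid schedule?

The constraints leave "sample the buffer" and "balance the coolant loop" unordered relative to each other; nothing requires "balance the coolant loop" earlier.
That means at least one valid schedule has "sample the buffer" before "balance the coolant loop".

Yes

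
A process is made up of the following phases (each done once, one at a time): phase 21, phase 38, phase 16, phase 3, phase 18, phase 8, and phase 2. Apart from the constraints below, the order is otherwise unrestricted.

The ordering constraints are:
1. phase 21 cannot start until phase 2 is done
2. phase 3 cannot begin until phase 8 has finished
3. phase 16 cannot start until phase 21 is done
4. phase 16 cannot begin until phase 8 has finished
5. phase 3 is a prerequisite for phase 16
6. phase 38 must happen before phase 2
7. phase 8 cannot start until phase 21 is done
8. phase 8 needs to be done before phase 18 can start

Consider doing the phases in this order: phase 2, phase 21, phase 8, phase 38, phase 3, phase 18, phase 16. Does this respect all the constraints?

The sequence places phase 2 ahead of phase 38.
That contradicts the constraint that phase 38 must precede phase 2.

No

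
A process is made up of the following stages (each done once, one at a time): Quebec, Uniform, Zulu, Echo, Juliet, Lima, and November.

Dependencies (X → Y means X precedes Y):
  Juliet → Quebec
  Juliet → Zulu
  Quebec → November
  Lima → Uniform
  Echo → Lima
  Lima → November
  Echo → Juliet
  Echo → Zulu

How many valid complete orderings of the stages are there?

40

Echo is the only stage with nothing required before it, so every ordering starts there.
Counting all ways to extend the partial order to a total order gives 40.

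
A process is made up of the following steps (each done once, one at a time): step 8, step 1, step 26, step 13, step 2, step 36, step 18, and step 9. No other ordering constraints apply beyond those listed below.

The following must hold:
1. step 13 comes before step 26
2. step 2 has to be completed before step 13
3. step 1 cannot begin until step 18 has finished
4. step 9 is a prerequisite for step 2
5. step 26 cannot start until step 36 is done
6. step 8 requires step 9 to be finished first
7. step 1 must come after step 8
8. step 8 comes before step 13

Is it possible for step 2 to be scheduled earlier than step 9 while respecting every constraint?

No

The constraints give a chain step 9 → step 2, which forces step 9 before step 2.
Hence step 2 can never be scheduled before step 9.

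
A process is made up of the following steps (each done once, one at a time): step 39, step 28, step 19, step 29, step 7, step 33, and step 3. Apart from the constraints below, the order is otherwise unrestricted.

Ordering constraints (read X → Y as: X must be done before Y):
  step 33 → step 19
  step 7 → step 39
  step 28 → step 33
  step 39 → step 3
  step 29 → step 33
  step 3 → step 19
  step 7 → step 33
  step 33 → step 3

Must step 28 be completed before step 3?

Tracing the constraints gives a chain: step 28 → step 33 → step 3.
Hence step 28 necessarily comes before step 3.

Yes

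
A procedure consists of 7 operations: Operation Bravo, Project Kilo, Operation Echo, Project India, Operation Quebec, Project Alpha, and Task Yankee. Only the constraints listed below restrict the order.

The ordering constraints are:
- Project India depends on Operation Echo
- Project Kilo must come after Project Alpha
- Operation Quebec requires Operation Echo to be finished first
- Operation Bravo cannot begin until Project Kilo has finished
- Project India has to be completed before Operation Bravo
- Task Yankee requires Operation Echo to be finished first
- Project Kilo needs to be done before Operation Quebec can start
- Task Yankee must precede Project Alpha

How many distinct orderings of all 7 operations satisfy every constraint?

9

Only Operation Echo has no prerequisites, so it must go first.
Enumerating by repeatedly choosing an available operation (one whose prerequisites are all placed) gives 9 distinct complete orderings.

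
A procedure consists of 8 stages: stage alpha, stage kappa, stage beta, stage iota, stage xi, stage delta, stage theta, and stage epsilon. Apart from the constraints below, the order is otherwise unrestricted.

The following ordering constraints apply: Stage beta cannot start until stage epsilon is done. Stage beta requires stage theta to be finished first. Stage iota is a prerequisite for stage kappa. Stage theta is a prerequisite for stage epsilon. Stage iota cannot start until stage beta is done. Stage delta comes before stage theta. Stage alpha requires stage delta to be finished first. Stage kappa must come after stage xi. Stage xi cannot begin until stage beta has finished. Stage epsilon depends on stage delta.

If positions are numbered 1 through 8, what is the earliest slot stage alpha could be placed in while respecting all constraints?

2

Working backwards through the constraints from stage alpha, its only required predecessor is stage delta.
With 1 mandatory predecessor, the earliest stage alpha can sit is position 1+1 = 2, and placing just that one first achieves it.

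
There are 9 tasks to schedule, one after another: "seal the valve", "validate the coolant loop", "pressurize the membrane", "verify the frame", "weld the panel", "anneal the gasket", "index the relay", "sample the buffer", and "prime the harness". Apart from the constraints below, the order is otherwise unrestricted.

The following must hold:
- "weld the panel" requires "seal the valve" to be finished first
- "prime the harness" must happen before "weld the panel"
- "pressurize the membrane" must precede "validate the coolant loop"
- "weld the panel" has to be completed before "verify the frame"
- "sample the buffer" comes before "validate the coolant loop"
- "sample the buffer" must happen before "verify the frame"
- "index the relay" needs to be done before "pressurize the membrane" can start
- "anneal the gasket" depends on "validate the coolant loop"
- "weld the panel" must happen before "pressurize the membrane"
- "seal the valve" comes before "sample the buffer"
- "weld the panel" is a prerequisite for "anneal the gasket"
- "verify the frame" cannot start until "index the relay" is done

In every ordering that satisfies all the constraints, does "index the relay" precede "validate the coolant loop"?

Yes

Tracing the constraints gives a chain: "index the relay" → "pressurize the membrane" → "validate the coolant loop".
So "index the relay" must precede "validate the coolant loop" in any valid ordering.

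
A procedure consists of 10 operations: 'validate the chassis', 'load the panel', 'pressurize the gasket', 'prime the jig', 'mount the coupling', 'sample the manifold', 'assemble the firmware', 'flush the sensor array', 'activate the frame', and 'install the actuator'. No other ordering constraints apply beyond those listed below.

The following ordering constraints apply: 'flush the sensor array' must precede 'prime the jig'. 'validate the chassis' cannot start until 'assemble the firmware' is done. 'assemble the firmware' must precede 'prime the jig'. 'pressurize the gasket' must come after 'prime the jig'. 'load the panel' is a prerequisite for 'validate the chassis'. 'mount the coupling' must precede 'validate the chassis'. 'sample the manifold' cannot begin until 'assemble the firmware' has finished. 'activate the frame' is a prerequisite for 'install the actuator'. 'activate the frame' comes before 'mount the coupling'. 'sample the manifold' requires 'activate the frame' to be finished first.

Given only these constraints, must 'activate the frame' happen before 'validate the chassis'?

There is a constraint chain 'activate the frame' → 'mount the coupling' → 'validate the chassis'.
Hence 'activate the frame' necessarily comes before 'validate the chassis'.

Yes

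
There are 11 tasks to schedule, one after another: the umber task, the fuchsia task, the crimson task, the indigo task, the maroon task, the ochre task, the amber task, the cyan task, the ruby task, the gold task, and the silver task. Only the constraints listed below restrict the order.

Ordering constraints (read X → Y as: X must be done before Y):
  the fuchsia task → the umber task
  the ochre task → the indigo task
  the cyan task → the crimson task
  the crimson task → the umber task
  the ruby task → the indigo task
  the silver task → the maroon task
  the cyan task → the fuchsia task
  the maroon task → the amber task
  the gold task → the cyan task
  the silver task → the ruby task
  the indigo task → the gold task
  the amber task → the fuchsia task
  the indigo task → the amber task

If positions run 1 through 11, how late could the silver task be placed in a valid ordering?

Following every chain forward from the silver task, the tasks that must come later are the umber task, the fuchsia task, the crimson task, the indigo task, the maroon task, the amber task, the cyan task, the ruby task, the gold task — 9 of them.
So at least 9 tasks follow the silver task, putting the silver task no later than position 2. That position is achievable by scheduling everything else first.

2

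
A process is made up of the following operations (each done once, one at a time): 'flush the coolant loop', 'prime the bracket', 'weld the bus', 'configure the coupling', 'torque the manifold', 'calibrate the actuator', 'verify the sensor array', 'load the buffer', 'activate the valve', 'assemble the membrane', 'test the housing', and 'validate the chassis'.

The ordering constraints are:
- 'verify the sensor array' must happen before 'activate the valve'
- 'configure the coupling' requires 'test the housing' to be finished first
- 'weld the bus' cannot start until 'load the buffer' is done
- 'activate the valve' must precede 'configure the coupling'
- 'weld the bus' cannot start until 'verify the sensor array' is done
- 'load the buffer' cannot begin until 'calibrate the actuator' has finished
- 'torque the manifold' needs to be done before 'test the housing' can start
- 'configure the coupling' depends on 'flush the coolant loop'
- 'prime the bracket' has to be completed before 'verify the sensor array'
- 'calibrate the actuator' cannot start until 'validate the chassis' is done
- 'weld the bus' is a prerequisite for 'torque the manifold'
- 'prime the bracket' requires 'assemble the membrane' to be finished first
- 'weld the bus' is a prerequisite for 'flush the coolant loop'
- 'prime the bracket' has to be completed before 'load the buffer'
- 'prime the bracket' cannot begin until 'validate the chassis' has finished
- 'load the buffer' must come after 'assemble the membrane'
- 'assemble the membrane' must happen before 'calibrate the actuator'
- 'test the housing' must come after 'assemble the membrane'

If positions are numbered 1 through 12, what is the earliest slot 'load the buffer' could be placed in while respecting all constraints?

Every operation that must precede 'load the buffer' has to come before it. Tracing all chains that end at 'load the buffer', those operations are: 'prime the bracket', 'calibrate the actuator', 'assemble the membrane', 'validate the chassis' — 4 in total.
So at minimum 4 operations come before 'load the buffer', putting 'load the buffer' no earlier than position 5. That position is achievable by scheduling exactly those predecessors first.

5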